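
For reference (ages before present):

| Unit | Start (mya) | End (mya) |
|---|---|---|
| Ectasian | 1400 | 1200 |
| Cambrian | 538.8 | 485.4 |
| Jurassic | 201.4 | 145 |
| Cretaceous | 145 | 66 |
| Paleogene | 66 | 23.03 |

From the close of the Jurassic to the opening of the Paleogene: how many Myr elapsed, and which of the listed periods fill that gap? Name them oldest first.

The Jurassic closes at 145 Ma and the Paleogene opens at 66 Ma, so the interval is 145 − 66 = 79 Myr.
A period fits inside if it starts at or after 145 Ma and ends at or before 66 Ma; oldest first that gives Cretaceous.

79 million years; Cretaceous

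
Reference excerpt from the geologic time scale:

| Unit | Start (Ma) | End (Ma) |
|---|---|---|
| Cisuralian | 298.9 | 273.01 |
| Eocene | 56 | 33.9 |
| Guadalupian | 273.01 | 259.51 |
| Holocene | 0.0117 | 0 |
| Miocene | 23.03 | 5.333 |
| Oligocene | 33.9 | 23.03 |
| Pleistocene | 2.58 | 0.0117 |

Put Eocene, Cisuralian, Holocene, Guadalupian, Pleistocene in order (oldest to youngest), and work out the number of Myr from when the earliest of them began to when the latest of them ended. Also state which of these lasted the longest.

Cisuralian → Guadalupian → Eocene → Pleistocene → Holocene; total span 298.9 Myr; longest is Cisuralian

Start ages (Ma): Cisuralian 298.9, Guadalupian 273.01, Eocene 56, Pleistocene 2.58, Holocene 0.0117.
Ordered oldest to youngest: Cisuralian, Guadalupian, Eocene, Pleistocene, Holocene.
Span = 298.9 − 0 = 298.9 Myr.
Durations: Cisuralian 25.89, Guadalupian 13.5, Pleistocene 2.5683, Eocene 22.1, Holocene 0.0117 → longest is Cisuralian (25.89 Myr).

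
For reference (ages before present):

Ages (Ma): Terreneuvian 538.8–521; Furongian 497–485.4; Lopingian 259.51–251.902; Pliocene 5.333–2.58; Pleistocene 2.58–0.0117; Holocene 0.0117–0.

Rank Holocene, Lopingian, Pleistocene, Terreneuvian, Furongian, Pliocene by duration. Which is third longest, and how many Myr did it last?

Lopingian, 7.608 million years

Durations: Holocene 0.0117; Lopingian 7.608; Pleistocene 2.5683; Terreneuvian 17.8; Furongian 11.6; Pliocene 2.753 Myr.
Sorted longest-first: Terreneuvian (17.8), Furongian (11.6), Lopingian (7.608), Pliocene (2.753), Pleistocene (2.5683), Holocene (0.0117).
The third longest is Lopingian at 7.608 Myr.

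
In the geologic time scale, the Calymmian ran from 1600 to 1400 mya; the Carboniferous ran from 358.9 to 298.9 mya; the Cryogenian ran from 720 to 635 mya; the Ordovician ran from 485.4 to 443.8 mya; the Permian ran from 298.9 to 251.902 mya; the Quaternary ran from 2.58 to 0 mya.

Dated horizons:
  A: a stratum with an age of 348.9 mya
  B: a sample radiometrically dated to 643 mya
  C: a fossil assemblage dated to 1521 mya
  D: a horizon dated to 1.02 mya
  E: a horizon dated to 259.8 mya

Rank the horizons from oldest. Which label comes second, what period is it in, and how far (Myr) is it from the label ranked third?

Larger Ma means older, so oldest first: C 1521 > B 643 > A 348.9 > E 259.8 > D 1.02.
Counting 2 along gives B (643 Ma); the excerpt puts that inside the Cryogenian, 720–635 Ma.
Next in line is A (348.9 Ma), and 643 − 348.9 = 294.1 Myr.

B, in the Cryogenian; 294.1 million years to A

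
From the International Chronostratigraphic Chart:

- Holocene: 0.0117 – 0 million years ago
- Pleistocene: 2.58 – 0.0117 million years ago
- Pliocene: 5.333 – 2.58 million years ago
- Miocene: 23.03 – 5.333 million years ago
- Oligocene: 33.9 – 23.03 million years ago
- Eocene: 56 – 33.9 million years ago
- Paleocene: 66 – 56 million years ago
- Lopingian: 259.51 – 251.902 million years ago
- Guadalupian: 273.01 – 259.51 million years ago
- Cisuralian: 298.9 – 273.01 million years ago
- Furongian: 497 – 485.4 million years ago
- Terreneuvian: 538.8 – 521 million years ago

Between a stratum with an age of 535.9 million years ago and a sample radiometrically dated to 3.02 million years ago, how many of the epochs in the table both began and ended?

8

535.9 Ma sits inside the Terreneuvian (538.8–521) and 3.02 Ma inside the Pliocene (5.333–2.58); neither of those is wholly between the two dates.
The listed epochs lying completely between them are Furongian, Cisuralian, Guadalupian, Lopingian, Paleocene, Eocene, Oligocene, Miocene — 8 in all.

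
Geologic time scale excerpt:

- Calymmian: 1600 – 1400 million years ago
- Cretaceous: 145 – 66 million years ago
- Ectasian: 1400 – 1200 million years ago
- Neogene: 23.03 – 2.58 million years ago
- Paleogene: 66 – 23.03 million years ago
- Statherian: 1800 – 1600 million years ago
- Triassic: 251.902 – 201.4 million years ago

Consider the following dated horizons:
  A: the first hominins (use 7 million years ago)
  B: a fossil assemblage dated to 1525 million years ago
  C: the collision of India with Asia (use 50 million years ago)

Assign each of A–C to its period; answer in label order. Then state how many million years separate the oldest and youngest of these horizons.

Match each age against the start–end ranges in the excerpt: A = 7 Ma → Neogene (23.03–2.58); B = 1525 Ma → Calymmian (1600–1400); C = 50 Ma → Paleogene (66–23.03).
The largest age is 1525 Ma and the smallest is 7 Ma; their difference is 1518 Myr.

A — Neogene; B — Calymmian; C — Paleogene; span 1518 million years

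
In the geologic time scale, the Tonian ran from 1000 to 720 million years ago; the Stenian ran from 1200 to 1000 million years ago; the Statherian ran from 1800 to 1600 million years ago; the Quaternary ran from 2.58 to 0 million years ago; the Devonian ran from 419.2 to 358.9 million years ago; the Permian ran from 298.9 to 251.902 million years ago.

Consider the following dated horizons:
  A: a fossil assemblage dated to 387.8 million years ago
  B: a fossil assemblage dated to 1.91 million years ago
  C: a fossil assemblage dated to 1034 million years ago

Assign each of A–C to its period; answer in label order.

A — Devonian; B — Quaternary; C — Stenian

A: 387.8 Ma lies in 419.2–358.9 Ma, so Devonian.
B: 1.91 Ma lies in 2.58–0 Ma, so Quaternary.
C: 1034 Ma lies in 1200–1000 Ma, so Stenian.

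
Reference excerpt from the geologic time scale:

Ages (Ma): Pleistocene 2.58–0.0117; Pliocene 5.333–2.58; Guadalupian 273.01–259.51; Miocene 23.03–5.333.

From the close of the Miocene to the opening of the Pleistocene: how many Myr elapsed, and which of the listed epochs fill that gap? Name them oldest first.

2.753 million years; Pliocene

End of Miocene = 5.333 Ma; start of Pleistocene = 2.58 Ma.
Gap = 5.333 − 2.58 = 2.753 Myr.
Epochs wholly inside 5.333–2.58 Ma: Pliocene (5.333–2.58).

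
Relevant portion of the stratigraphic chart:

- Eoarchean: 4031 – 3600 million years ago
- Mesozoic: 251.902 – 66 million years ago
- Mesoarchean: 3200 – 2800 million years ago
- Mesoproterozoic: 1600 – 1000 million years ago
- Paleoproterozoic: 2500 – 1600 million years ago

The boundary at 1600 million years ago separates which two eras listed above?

Paleoproterozoic and Mesoproterozoic

The Paleoproterozoic ends at 1600 million years ago and the Mesoproterozoic begins at 1600 million years ago, so they share that boundary.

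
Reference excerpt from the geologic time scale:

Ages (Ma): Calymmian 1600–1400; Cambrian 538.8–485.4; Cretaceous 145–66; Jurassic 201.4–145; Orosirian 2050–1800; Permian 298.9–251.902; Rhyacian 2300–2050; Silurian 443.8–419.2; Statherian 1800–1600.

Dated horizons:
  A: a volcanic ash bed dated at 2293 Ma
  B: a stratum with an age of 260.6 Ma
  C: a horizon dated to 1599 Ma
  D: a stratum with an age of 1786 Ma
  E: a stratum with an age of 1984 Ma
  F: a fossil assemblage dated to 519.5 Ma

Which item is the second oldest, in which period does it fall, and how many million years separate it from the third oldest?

Larger Ma means older, so oldest first: A 2293 > E 1984 > D 1786 > C 1599 > F 519.5 > B 260.6.
Counting 2 along gives E (1984 Ma); the excerpt puts that inside the Orosirian, 2050–1800 Ma.
Next in line is D (1786 Ma), and 1984 − 1786 = 198 Myr.

E, in the Orosirian; 198 million years to D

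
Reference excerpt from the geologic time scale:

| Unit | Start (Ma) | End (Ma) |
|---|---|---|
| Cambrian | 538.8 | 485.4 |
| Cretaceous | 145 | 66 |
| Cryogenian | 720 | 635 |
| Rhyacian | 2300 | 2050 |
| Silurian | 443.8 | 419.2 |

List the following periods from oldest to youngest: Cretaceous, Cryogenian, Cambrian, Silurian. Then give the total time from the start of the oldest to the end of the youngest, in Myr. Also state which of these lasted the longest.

Cryogenian → Cambrian → Silurian → Cretaceous; total span 654 Myr; longest is Cryogenian

From the excerpt: Cretaceous 145–66; Cryogenian 720–635; Cambrian 538.8–485.4; Silurian 443.8–419.2 (Ma).
Larger Ma is earlier, so the oldest is Cryogenian and the youngest is Cretaceous; oldest to youngest: Cryogenian, Cambrian, Silurian, Cretaceous.
Oldest start 720 minus youngest end 66 gives 654 Myr overall.
Individual lengths (start − end): Silurian 24.6; Cretaceous 79; Cryogenian 85; Cambrian 53.4. The largest is Cryogenian at 85 Myr.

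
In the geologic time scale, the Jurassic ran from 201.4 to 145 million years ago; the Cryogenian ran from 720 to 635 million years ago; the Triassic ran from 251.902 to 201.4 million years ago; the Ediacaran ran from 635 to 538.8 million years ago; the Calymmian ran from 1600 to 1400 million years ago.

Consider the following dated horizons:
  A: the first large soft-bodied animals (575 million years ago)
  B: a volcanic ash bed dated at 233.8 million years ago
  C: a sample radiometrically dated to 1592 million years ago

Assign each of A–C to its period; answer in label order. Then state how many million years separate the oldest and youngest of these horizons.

A — Ediacaran; B — Triassic; C — Calymmian; span 1358.2 million years

Match each age against the start–end ranges in the excerpt: A = 575 Ma → Ediacaran (635–538.8); B = 233.8 Ma → Triassic (251.902–201.4); C = 1592 Ma → Calymmian (1600–1400).
The largest age is 1592 Ma and the smallest is 233.8 Ma; their difference is 1358.2 Myr.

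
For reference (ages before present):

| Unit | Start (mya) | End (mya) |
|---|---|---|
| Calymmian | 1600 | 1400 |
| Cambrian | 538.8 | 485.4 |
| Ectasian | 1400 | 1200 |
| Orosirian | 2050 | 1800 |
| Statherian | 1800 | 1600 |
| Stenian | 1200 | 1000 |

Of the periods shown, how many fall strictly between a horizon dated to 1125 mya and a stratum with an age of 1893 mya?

The older date is 1893 Ma and the younger is 1125 Ma.
Periods with start < 1893 and end > 1125 Ma: Statherian (1800–1600), Calymmian (1600–1400), Ectasian (1400–1200).
That is 3 complete periods.

3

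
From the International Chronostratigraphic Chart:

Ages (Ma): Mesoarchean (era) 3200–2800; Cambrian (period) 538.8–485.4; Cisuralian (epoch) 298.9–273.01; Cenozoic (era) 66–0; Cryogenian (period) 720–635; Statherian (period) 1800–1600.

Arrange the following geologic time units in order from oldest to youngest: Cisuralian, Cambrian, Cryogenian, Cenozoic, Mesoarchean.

Mesoarchean, then Cryogenian, then Cambrian, then Cisuralian, then Cenozoic

Read off each span (Ma): Cisuralian 298.9–273.01; Cambrian 538.8–485.4; Cryogenian 720–635; Cenozoic 66–0; Mesoarchean 3200–2800.
Larger Ma is older, so oldest→youngest is Mesoarchean, Cryogenian, Cambrian, Cisuralian, Cenozoic.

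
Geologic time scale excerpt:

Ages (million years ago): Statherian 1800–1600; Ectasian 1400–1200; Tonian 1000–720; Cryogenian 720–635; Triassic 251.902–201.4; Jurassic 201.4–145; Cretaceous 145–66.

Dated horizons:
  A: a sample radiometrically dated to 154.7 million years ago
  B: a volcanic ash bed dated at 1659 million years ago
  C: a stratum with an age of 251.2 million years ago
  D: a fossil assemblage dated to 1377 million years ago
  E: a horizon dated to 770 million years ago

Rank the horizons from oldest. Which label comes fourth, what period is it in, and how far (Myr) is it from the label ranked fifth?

C, in the Triassic; 96.5 million years to A

Sorted oldest-first by Ma: B (1659), D (1377), E (770), C (251.2), A (154.7).
The fourth oldest is C at 251.2 Ma, which lies in 251.902–201.4 Ma: the Triassic.
The fifth oldest is A at 154.7 Ma; separation = |251.2 − 154.7| = 96.5 Myr.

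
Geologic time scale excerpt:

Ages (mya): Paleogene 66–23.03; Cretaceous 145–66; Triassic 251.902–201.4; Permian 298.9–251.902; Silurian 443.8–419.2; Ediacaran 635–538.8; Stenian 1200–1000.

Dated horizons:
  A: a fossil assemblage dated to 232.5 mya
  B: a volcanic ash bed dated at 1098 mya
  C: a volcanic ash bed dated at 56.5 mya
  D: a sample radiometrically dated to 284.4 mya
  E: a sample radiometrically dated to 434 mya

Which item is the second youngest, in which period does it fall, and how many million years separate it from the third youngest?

Smaller Ma means younger, so youngest first: C 56.5 < A 232.5 < D 284.4 < E 434 < B 1098.
Counting 2 along gives A (232.5 Ma); the excerpt puts that inside the Triassic, 251.902–201.4 Ma.
Next in line is D (284.4 Ma), and 284.4 − 232.5 = 51.9 Myr.

A, in the Triassic; 51.9 million years to D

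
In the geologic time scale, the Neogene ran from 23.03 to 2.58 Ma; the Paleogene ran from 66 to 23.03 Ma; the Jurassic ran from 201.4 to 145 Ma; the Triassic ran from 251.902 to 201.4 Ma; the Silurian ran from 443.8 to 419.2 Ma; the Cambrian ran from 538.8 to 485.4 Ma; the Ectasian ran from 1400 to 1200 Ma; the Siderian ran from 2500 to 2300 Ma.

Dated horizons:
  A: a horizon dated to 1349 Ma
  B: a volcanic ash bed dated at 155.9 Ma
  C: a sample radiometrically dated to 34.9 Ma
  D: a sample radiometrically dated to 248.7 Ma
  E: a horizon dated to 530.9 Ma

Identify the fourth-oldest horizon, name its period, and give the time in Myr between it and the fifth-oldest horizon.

Larger Ma means older, so oldest first: A 1349 > E 530.9 > D 248.7 > B 155.9 > C 34.9.
Counting 4 along gives B (155.9 Ma); the excerpt puts that inside the Jurassic, 201.4–145 Ma.
Next in line is C (34.9 Ma), and 155.9 − 34.9 = 121 Myr.

B, in the Jurassic; 121 million years to C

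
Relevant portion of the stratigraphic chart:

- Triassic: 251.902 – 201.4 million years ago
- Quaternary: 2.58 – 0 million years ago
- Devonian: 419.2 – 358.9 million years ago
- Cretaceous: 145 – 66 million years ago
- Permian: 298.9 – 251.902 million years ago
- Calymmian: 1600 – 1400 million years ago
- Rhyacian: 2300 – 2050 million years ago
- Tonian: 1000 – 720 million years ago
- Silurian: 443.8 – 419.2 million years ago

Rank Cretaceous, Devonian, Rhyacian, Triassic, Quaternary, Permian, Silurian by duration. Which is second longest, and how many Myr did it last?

Cretaceous, 79 million years

Durations: Cretaceous 79; Devonian 60.3; Rhyacian 250; Triassic 50.502; Quaternary 2.58; Permian 46.998; Silurian 24.6 Myr.
Sorted longest-first: Rhyacian (250), Cretaceous (79), Devonian (60.3), Triassic (50.502), Permian (46.998), Silurian (24.6), Quaternary (2.58).
The second longest is Cretaceous at 79 Myr.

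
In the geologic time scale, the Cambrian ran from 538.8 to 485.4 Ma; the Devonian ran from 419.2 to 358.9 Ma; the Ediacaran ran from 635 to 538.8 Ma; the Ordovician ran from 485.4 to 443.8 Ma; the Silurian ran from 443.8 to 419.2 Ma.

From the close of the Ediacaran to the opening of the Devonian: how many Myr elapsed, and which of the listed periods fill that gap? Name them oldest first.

119.6 million years; Cambrian, Ordovician, Silurian

The Ediacaran closes at 538.8 Ma and the Devonian opens at 419.2 Ma, so the interval is 538.8 − 419.2 = 119.6 Myr.
A period fits inside if it starts at or after 538.8 Ma and ends at or before 419.2 Ma; oldest first that gives Cambrian, Ordovician, Silurian.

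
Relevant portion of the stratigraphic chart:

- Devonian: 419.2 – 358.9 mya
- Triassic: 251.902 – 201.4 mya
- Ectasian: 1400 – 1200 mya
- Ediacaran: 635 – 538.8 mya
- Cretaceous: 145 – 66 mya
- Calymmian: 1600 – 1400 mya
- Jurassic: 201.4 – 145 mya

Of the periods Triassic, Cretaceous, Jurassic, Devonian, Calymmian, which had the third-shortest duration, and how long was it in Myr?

Devonian, 60.3 million years

Durations: Triassic 50.502; Cretaceous 79; Jurassic 56.4; Devonian 60.3; Calymmian 200 Myr.
Sorted shortest-first: Triassic (50.502), Jurassic (56.4), Devonian (60.3), Cretaceous (79), Calymmian (200).
The third shortest is Devonian at 60.3 Myr.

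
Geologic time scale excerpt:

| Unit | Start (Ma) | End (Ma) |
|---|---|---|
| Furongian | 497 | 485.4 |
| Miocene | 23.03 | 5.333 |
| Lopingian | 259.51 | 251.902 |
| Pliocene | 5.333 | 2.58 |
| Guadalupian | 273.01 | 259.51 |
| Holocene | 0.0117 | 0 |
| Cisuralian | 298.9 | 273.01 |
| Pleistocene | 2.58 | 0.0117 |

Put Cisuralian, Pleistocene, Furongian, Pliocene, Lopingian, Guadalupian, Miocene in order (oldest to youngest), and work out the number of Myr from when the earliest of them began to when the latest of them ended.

Furongian, Cisuralian, Guadalupian, Lopingian, Miocene, Pliocene, Pleistocene; total span 496.9883 Myr

Start ages (Ma): Furongian 497, Cisuralian 298.9, Guadalupian 273.01, Lopingian 259.51, Miocene 23.03, Pliocene 5.333, Pleistocene 2.58.
Ordered oldest to youngest: Furongian, Cisuralian, Guadalupian, Lopingian, Miocene, Pliocene, Pleistocene.
Span = 497 − 0.0117 = 496.9883 Myr.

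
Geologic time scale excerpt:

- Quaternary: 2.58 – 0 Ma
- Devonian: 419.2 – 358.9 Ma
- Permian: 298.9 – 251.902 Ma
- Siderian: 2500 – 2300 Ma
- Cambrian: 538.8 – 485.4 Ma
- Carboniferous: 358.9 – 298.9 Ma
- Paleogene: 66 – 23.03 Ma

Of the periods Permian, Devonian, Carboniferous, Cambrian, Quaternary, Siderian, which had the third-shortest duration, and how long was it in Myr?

Cambrian, 53.4 million years

Durations: Permian 46.998; Devonian 60.3; Carboniferous 60; Cambrian 53.4; Quaternary 2.58; Siderian 200 Myr.
Sorted shortest-first: Quaternary (2.58), Permian (46.998), Cambrian (53.4), Carboniferous (60), Devonian (60.3), Siderian (200).
The third shortest is Cambrian at 53.4 Myr.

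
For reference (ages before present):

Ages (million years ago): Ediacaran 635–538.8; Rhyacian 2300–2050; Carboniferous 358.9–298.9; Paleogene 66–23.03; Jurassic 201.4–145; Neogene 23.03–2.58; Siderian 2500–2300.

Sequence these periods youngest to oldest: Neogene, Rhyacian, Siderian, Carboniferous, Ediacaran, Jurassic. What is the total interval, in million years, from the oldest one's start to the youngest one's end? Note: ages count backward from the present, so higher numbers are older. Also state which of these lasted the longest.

Start ages (Ma): Siderian 2500, Rhyacian 2300, Ediacaran 635, Carboniferous 358.9, Jurassic 201.4, Neogene 23.03.
Ordered youngest to oldest: Neogene, Jurassic, Carboniferous, Ediacaran, Rhyacian, Siderian.
Span = 2500 − 2.58 = 2497.42 Myr.
Durations: Neogene 20.45, Ediacaran 96.2, Siderian 200, Carboniferous 60, Rhyacian 250, Jurassic 56.4 → longest is Rhyacian (250 Myr).

Neogene → Jurassic → Carboniferous → Ediacaran → Rhyacian → Siderian; total span 2497.42 Myr; longest is Rhyacian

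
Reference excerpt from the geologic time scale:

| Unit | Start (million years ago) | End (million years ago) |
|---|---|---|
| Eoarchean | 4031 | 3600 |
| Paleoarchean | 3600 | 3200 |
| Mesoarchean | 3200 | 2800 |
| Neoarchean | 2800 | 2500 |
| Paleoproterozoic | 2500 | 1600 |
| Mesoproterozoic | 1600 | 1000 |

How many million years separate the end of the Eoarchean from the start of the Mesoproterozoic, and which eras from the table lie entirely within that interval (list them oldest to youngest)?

2000 million years; Paleoarchean, Mesoarchean, Neoarchean, Paleoproterozoic

The Eoarchean closes at 3600 Ma and the Mesoproterozoic opens at 1600 Ma, so the interval is 3600 − 1600 = 2000 Myr.
An era fits inside if it starts at or after 3600 Ma and ends at or before 1600 Ma; oldest first that gives Paleoarchean, Mesoarchean, Neoarchean, Paleoproterozoic.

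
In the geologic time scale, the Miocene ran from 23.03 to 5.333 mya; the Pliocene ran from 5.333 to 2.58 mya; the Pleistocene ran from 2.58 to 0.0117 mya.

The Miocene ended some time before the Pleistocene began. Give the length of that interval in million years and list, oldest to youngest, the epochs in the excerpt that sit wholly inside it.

End of Miocene = 5.333 Ma; start of Pleistocene = 2.58 Ma.
Gap = 5.333 − 2.58 = 2.753 Myr.
Epochs wholly inside 5.333–2.58 Ma: Pliocene (5.333–2.58).

2.753 million years; Pliocene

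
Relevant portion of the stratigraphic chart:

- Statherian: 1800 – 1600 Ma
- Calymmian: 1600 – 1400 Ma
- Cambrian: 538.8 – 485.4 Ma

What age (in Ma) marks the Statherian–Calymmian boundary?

The Statherian ends and the Calymmian begins at 1600 Ma.

1600 Ma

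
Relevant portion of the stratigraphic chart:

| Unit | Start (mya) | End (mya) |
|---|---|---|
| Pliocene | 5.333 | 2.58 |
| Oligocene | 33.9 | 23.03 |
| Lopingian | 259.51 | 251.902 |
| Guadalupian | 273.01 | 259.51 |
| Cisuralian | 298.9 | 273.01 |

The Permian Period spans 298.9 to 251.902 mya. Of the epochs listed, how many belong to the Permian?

Epochs inside 298.9–251.902 Ma: Cisuralian, Guadalupian, Lopingian — 3 in total.

3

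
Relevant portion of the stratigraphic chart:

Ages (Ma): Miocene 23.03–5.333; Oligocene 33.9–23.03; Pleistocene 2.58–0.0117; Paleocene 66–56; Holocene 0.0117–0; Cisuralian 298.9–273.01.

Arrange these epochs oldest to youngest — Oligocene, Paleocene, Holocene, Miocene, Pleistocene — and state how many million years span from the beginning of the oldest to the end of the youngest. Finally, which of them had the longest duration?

Paleocene, Oligocene, Miocene, Pleistocene, Holocene; total span 66 Myr; longest is Miocene

From the excerpt: Oligocene 33.9–23.03; Paleocene 66–56; Holocene 0.0117–0; Miocene 23.03–5.333; Pleistocene 2.58–0.0117 (Ma).
Larger Ma is earlier, so the oldest is Paleocene and the youngest is Holocene; oldest to youngest: Paleocene, Oligocene, Miocene, Pleistocene, Holocene.
Oldest start 66 minus youngest end 0 gives 66 Myr overall.
Individual lengths (start − end): Miocene 17.697; Holocene 0.0117; Pleistocene 2.5683; Oligocene 10.87; Paleocene 10. The largest is Miocene at 17.697 Myr.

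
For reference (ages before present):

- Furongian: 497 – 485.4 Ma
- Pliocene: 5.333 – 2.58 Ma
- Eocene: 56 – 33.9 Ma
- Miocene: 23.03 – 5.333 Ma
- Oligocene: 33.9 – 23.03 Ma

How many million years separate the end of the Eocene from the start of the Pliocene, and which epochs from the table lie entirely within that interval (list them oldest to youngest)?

28.567 million years; Oligocene, Miocene

The Eocene closes at 33.9 Ma and the Pliocene opens at 5.333 Ma, so the interval is 33.9 − 5.333 = 28.567 Myr.
An epoch fits inside if it starts at or after 33.9 Ma and ends at or before 5.333 Ma; oldest first that gives Oligocene, Miocene.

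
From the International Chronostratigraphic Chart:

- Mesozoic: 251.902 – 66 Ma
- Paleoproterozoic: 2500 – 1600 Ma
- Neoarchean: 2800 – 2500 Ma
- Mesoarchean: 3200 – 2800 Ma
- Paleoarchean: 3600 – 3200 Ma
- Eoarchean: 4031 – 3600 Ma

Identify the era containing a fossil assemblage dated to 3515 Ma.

Paleoarchean

3515 Ma lies between 3600 and 3200 Ma, so it falls in the Paleoarchean.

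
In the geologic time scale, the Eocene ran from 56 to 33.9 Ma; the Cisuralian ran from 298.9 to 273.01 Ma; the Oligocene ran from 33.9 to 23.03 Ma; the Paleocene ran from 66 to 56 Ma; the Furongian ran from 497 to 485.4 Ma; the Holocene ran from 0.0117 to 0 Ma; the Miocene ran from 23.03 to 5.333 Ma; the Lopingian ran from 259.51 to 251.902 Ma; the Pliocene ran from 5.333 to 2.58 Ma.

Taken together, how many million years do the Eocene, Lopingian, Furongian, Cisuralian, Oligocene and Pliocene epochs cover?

Each duration: Eocene = 22.1; Lopingian = 7.608; Furongian = 11.6; Cisuralian = 25.89; Oligocene = 10.87; Pliocene = 2.753.
Sum: 22.1 + 7.608 + 11.6 + 25.89 + 10.87 + 2.753 = 80.821 Myr.

80.821 million years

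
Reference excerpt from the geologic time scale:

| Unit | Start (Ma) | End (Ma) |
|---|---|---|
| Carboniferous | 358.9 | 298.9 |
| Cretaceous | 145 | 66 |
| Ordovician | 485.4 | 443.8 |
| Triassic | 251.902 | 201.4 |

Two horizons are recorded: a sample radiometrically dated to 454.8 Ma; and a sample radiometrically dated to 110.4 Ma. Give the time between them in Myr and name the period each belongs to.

344.4 million years apart; the first in the Ordovician, the second in the Cretaceous

Elapsed time: 454.8 − 110.4 = 344.4 Myr.
454.8 Ma lies within 485.4–443.8 Ma: Ordovician.
110.4 Ma lies within 145–66 Ma: Cretaceous.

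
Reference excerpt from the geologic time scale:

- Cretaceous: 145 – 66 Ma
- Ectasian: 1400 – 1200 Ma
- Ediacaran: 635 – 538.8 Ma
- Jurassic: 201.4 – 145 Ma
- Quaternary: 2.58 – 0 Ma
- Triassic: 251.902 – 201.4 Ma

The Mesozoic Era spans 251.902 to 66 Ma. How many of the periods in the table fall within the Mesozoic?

3

Periods inside 251.902–66 Ma: Triassic, Jurassic, Cretaceous — 3 in total.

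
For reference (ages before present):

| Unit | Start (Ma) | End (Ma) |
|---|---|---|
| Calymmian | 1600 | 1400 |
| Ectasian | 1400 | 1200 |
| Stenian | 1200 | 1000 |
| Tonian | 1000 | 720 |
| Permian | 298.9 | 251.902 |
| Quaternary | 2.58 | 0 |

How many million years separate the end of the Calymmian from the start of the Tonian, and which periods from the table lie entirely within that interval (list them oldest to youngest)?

400 million years; Ectasian, Stenian

End of Calymmian = 1400 Ma; start of Tonian = 1000 Ma.
Gap = 1400 − 1000 = 400 Myr.
Periods wholly inside 1400–1000 Ma: Ectasian (1400–1200), Stenian (1200–1000).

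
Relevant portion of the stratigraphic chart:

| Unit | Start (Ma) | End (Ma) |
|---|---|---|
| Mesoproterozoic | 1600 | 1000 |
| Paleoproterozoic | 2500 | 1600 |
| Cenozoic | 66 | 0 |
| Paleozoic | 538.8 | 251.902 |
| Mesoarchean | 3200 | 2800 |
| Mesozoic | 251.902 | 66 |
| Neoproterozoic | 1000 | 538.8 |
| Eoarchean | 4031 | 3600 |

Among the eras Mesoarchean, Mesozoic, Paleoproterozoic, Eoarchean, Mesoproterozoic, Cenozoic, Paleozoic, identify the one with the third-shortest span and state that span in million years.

Start − end for each: Mesoarchean 3200 − 2800 = 400; Mesozoic 251.902 − 66 = 185.902; Paleoproterozoic 2500 − 1600 = 900; Eoarchean 4031 − 3600 = 431; Mesoproterozoic 1600 − 1000 = 600; Cenozoic 66 − 0 = 66; Paleozoic 538.8 − 251.902 = 286.898.
Ranking these from shortest: Cenozoic < Mesozoic < Paleozoic < Mesoarchean < Eoarchean < Mesoproterozoic < Paleoproterozoic.
Position 3 in that ranking is Paleozoic, which lasted 286.898 Myr.

Paleozoic, 286.898 million years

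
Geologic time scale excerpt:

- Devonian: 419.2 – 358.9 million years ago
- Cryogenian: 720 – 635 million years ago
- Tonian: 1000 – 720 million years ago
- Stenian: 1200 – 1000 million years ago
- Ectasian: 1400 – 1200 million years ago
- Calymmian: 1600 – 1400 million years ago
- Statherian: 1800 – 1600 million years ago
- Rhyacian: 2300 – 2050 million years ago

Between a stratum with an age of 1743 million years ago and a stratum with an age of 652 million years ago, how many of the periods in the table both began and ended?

4

1743 Ma sits inside the Statherian (1800–1600) and 652 Ma inside the Cryogenian (720–635); neither of those is wholly between the two dates.
The listed periods lying completely between them are Calymmian, Ectasian, Stenian, Tonian — 4 in all.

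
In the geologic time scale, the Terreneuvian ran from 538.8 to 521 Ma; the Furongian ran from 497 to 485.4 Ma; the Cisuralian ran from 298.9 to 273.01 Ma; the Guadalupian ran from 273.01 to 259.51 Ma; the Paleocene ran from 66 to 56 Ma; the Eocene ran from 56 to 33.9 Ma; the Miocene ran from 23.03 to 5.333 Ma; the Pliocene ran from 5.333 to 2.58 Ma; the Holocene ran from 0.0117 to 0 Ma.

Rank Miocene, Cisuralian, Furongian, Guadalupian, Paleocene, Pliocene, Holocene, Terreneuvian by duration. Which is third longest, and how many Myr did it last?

Miocene, 17.697 million years

Durations: Miocene 17.697; Cisuralian 25.89; Furongian 11.6; Guadalupian 13.5; Paleocene 10; Pliocene 2.753; Holocene 0.0117; Terreneuvian 17.8 Myr.
Sorted longest-first: Cisuralian (25.89), Terreneuvian (17.8), Miocene (17.697), Guadalupian (13.5), Furongian (11.6), Paleocene (10), Pliocene (2.753), Holocene (0.0117).
The third longest is Miocene at 17.697 Myr.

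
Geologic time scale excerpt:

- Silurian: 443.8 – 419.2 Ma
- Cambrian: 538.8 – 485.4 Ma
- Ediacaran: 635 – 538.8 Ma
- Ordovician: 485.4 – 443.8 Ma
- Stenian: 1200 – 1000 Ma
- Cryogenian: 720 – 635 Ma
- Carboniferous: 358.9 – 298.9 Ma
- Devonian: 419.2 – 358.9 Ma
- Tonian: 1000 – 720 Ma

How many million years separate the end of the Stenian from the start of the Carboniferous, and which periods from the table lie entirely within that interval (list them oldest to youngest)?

End of Stenian = 1000 Ma; start of Carboniferous = 358.9 Ma.
Gap = 1000 − 358.9 = 641.1 Myr.
Periods wholly inside 1000–358.9 Ma: Tonian (1000–720), Cryogenian (720–635), Ediacaran (635–538.8), Cambrian (538.8–485.4), Ordovician (485.4–443.8), Silurian (443.8–419.2), Devonian (419.2–358.9).

641.1 million years; Tonian, Cryogenian, Ediacaran, Cambrian, Ordovician, Silurian, Devonian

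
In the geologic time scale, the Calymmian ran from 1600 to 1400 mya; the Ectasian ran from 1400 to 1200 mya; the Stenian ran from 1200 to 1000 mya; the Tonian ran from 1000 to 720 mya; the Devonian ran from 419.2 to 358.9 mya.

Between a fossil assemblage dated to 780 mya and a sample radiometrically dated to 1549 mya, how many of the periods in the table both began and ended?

2

The older date is 1549 Ma and the younger is 780 Ma.
Periods with start < 1549 and end > 780 Ma: Ectasian (1400–1200), Stenian (1200–1000).
That is 2 complete periods.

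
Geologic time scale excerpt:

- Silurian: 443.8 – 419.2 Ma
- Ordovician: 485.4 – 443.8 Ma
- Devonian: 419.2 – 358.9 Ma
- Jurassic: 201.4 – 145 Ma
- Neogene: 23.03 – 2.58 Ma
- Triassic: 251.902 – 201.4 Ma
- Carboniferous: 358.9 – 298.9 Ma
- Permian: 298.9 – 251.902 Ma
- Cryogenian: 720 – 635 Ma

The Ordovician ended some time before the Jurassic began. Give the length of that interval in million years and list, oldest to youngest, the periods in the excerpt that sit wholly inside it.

242.4 million years; Silurian, Devonian, Carboniferous, Permian, Triassic

The Ordovician closes at 443.8 Ma and the Jurassic opens at 201.4 Ma, so the interval is 443.8 − 201.4 = 242.4 Myr.
A period fits inside if it starts at or after 443.8 Ma and ends at or before 201.4 Ma; oldest first that gives Silurian, Devonian, Carboniferous, Permian, Triassic.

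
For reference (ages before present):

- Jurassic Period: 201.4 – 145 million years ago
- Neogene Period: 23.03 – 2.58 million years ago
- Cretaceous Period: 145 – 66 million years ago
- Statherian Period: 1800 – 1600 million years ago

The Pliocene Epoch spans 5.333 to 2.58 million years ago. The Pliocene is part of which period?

Neogene

The Pliocene (5.333–2.58 Ma) lies entirely within 23.03–2.58 Ma, the Neogene Period.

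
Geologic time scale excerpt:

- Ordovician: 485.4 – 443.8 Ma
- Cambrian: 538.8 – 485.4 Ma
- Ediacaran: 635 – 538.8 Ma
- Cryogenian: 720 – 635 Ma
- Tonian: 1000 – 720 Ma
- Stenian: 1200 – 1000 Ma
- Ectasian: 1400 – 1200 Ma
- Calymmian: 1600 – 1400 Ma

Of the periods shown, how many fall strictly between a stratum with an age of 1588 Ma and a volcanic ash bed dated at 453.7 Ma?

6

The older date is 1588 Ma and the younger is 453.7 Ma.
Periods with start < 1588 and end > 453.7 Ma: Ectasian (1400–1200), Stenian (1200–1000), Tonian (1000–720), Cryogenian (720–635), Ediacaran (635–538.8), Cambrian (538.8–485.4).
That is 6 complete periods.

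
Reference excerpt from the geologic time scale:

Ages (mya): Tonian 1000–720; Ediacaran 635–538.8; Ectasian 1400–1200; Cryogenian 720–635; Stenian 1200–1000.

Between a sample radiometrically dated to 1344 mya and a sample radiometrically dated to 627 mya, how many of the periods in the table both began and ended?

1344 Ma sits inside the Ectasian (1400–1200) and 627 Ma inside the Ediacaran (635–538.8); neither of those is wholly between the two dates.
The listed periods lying completely between them are Stenian, Tonian, Cryogenian — 3 in all.

3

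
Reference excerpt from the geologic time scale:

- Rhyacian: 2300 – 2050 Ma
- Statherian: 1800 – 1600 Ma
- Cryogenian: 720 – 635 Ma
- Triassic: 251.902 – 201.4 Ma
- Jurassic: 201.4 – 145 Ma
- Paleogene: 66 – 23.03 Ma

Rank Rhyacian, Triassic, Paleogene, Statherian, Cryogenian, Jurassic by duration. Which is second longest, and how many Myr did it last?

Statherian, 200 million years

Start − end for each: Rhyacian 2300 − 2050 = 250; Triassic 251.902 − 201.4 = 50.502; Paleogene 66 − 23.03 = 42.97; Statherian 1800 − 1600 = 200; Cryogenian 720 − 635 = 85; Jurassic 201.4 − 145 = 56.4.
Ranking these from longest: Rhyacian > Statherian > Cryogenian > Jurassic > Triassic > Paleogene.
Position 2 in that ranking is Statherian, which lasted 200 Myr.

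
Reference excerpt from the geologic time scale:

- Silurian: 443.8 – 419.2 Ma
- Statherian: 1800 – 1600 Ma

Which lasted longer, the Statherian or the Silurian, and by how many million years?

Statherian, by 175.4 million years

Statherian: 1800 − 1600 = 200 Myr.
Silurian: 443.8 − 419.2 = 24.6 Myr.
Difference: 200 − 24.6 = 175.4 Myr, so the Statherian was longer.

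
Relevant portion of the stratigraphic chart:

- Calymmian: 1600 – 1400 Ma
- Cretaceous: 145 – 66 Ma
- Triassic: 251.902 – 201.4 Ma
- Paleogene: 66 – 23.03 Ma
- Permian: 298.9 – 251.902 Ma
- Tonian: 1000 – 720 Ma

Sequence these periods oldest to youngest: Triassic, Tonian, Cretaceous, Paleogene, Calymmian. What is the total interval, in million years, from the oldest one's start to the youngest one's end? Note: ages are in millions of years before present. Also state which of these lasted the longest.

Calymmian → Tonian → Triassic → Cretaceous → Paleogene; total span 1576.97 Myr; longest is Tonian

Start ages (Ma): Calymmian 1600, Tonian 1000, Triassic 251.902, Cretaceous 145, Paleogene 66.
Ordered oldest to youngest: Calymmian, Tonian, Triassic, Cretaceous, Paleogene.
Span = 1600 − 23.03 = 1576.97 Myr.
Durations: Paleogene 42.97, Triassic 50.502, Tonian 280, Calymmian 200, Cretaceous 79 → longest is Tonian (280 Myr).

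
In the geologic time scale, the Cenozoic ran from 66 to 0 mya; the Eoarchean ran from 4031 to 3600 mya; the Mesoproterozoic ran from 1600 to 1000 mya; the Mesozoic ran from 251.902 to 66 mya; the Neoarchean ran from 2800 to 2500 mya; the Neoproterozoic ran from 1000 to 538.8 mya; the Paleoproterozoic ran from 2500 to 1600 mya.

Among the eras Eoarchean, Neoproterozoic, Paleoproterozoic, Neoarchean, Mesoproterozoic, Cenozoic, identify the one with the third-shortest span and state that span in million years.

Eoarchean, 431 million years

Durations: Eoarchean 431; Neoproterozoic 461.2; Paleoproterozoic 900; Neoarchean 300; Mesoproterozoic 600; Cenozoic 66 Myr.
Sorted shortest-first: Cenozoic (66), Neoarchean (300), Eoarchean (431), Neoproterozoic (461.2), Mesoproterozoic (600), Paleoproterozoic (900).
The third shortest is Eoarchean at 431 Myr.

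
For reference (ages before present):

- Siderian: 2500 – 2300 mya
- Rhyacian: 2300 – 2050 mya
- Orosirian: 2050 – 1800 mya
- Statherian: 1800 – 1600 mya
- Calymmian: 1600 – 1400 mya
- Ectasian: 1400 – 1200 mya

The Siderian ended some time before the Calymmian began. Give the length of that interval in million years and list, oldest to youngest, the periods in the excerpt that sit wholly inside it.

The Siderian closes at 2300 Ma and the Calymmian opens at 1600 Ma, so the interval is 2300 − 1600 = 700 Myr.
A period fits inside if it starts at or after 2300 Ma and ends at or before 1600 Ma; oldest first that gives Rhyacian, Orosirian, Statherian.

700 million years; Rhyacian, Orosirian, Statherian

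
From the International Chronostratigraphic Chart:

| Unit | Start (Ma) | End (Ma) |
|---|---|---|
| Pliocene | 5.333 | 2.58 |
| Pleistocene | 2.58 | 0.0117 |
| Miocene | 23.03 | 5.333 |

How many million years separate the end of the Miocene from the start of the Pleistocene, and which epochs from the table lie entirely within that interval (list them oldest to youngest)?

2.753 million years; Pliocene

End of Miocene = 5.333 Ma; start of Pleistocene = 2.58 Ma.
Gap = 5.333 − 2.58 = 2.753 Myr.
Epochs wholly inside 5.333–2.58 Ma: Pliocene (5.333–2.58).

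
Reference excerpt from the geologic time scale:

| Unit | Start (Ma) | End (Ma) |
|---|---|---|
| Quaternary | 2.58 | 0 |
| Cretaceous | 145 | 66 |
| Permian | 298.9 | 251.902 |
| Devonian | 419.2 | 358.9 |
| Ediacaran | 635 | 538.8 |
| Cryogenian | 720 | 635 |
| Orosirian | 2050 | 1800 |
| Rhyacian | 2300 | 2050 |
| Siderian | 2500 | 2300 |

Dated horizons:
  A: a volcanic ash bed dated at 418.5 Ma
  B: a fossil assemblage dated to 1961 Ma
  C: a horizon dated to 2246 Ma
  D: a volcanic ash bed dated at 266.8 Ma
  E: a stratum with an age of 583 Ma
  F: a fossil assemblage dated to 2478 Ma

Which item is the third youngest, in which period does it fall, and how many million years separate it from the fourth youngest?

Sorted youngest-first by Ma: D (266.8), A (418.5), E (583), B (1961), C (2246), F (2478).
The third youngest is E at 583 Ma, which lies in 635–538.8 Ma: the Ediacaran.
The fourth youngest is B at 1961 Ma; separation = |583 − 1961| = 1378 Myr.

E, in the Ediacaran; 1378 million years to B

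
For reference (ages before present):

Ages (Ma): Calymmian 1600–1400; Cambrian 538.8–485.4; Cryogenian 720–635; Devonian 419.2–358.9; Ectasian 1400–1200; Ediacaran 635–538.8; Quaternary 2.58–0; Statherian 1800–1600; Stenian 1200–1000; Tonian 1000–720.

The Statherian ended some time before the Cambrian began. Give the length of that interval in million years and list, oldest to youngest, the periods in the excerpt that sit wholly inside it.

The Statherian closes at 1600 Ma and the Cambrian opens at 538.8 Ma, so the interval is 1600 − 538.8 = 1061.2 Myr.
A period fits inside if it starts at or after 1600 Ma and ends at or before 538.8 Ma; oldest first that gives Calymmian, Ectasian, Stenian, Tonian, Cryogenian, Ediacaran.

1061.2 million years; Calymmian, Ectasian, Stenian, Tonian, Cryogenian, Ediacaran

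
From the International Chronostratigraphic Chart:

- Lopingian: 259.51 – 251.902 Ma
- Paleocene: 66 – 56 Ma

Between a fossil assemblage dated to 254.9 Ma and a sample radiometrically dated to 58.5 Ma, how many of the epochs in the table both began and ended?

0

The older date is 254.9 Ma and the younger is 58.5 Ma.
No epoch both begins after 254.9 Ma and ends before 58.5 Ma, so the count is 0.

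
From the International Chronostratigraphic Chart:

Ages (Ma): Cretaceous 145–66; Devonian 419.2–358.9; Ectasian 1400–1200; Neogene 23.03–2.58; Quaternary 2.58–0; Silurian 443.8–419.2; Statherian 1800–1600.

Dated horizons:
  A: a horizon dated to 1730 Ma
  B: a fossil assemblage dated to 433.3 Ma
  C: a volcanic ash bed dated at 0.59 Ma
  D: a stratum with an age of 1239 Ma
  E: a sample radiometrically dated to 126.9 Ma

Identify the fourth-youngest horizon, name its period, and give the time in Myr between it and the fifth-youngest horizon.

D, in the Ectasian; 491 million years to A

Sorted youngest-first by Ma: C (0.59), E (126.9), B (433.3), D (1239), A (1730).
The fourth youngest is D at 1239 Ma, which lies in 1400–1200 Ma: the Ectasian.
The fifth youngest is A at 1730 Ma; separation = |1239 − 1730| = 491 Myr.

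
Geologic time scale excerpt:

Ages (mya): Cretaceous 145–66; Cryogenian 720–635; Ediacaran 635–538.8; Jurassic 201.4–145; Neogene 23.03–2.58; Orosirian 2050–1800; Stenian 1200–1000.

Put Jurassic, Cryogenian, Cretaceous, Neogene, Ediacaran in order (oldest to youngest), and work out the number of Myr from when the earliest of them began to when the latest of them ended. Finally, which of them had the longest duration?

Start ages (Ma): Cryogenian 720, Ediacaran 635, Jurassic 201.4, Cretaceous 145, Neogene 23.03.
Ordered oldest to youngest: Cryogenian, Ediacaran, Jurassic, Cretaceous, Neogene.
Span = 720 − 2.58 = 717.42 Myr.
Durations: Cryogenian 85, Neogene 20.45, Cretaceous 79, Jurassic 56.4, Ediacaran 96.2 → longest is Ediacaran (96.2 Myr).

Cryogenian, Ediacaran, Jurassic, Cretaceous, Neogene; total span 717.42 Myr; longest is Ediacaran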